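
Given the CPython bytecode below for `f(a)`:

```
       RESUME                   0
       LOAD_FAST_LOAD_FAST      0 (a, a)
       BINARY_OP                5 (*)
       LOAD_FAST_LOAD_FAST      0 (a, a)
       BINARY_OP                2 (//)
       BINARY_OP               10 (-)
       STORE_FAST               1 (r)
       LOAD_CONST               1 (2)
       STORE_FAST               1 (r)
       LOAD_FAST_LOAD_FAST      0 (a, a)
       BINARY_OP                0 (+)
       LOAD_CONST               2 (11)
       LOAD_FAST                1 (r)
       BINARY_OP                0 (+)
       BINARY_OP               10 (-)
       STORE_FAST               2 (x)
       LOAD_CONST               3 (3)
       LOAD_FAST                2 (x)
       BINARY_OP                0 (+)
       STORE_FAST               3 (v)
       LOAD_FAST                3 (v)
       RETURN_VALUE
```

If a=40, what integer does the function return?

70

LOAD_FAST_LOAD_FAST a,a → push 40,40. Stack: [40, 40]
BINARY_OP * → 40 * 40 = 1600. Stack: [1600]
LOAD_FAST_LOAD_FAST a,a → push 40,40. Stack: [1600, 40, 40]
BINARY_OP // → 40 // 40 = 1. Stack: [1600, 1]
BINARY_OP - → 1600 - 1 = 1599. Stack: [1599]
STORE_FAST r → r=1599. Stack: []
LOAD_CONST → push 2. Stack: [2]
STORE_FAST r → r=2. Stack: []
LOAD_FAST_LOAD_FAST a,a → push 40,40. Stack: [40, 40]
BINARY_OP + → 40 + 40 = 80. Stack: [80]
LOAD_CONST → push 11. Stack: [80, 11]
LOAD_FAST r → push 2. Stack: [80, 11, 2]
BINARY_OP + → 11 + 2 = 13. Stack: [80, 13]
BINARY_OP - → 80 - 13 = 67. Stack: [67]
STORE_FAST x → x=67. Stack: []
LOAD_CONST → push 3. Stack: [3]
LOAD_FAST x → push 67. Stack: [3, 67]
BINARY_OP + → 3 + 67 = 70. Stack: [70]
STORE_FAST v → v=70. Stack: []
LOAD_FAST v → push 70. Stack: [70]
RETURN_VALUE → return 70.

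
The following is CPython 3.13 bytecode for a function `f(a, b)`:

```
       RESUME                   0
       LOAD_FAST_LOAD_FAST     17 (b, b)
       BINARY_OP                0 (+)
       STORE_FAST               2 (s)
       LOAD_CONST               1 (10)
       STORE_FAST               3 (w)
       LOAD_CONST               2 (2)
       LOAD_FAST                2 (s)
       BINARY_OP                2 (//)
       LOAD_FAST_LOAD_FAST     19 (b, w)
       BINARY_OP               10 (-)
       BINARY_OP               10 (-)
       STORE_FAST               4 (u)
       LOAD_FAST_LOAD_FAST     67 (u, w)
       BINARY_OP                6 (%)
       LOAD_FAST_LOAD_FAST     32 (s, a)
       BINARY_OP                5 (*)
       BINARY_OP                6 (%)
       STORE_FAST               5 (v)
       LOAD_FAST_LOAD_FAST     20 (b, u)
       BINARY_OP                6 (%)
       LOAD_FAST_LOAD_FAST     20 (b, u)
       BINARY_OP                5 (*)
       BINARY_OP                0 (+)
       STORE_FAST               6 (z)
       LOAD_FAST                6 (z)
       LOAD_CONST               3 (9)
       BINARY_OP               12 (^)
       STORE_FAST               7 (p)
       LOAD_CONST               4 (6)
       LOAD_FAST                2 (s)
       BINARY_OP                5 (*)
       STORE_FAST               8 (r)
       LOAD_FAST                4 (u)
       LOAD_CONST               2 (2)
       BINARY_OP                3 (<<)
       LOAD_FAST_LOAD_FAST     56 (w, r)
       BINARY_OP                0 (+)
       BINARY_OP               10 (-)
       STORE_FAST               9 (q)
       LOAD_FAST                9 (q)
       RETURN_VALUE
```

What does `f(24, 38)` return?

-578

LOAD_FAST_LOAD_FAST b,b → push 38,38. Stack: [38, 38]
BINARY_OP + → 38 + 38 = 76. Stack: [76]
STORE_FAST s → s=76. Stack: []
LOAD_CONST → push 10. Stack: [10]
STORE_FAST w → w=10. Stack: []
LOAD_CONST → push 2. Stack: [2]
LOAD_FAST s → push 76. Stack: [2, 76]
BINARY_OP // → 2 // 76 = 0. Stack: [0]
LOAD_FAST_LOAD_FAST b,w → push 38,10. Stack: [0, 38, 10]
BINARY_OP - → 38 - 10 = 28. Stack: [0, 28]
BINARY_OP - → 0 - 28 = -28. Stack: [-28]
STORE_FAST u → u=-28. Stack: []
LOAD_FAST_LOAD_FAST u,w → push -28,10. Stack: [-28, 10]
BINARY_OP % → -28 % 10 = 2. Stack: [2]
LOAD_FAST_LOAD_FAST s,a → push 76,24. Stack: [2, 76, 24]
BINARY_OP * → 76 * 24 = 1824. Stack: [2, 1824]
BINARY_OP % → 2 % 1824 = 2. Stack: [2]
STORE_FAST v → v=2. Stack: []
LOAD_FAST_LOAD_FAST b,u → push 38,-28. Stack: [38, -28]
BINARY_OP % → 38 % -28 = -18. Stack: [-18]
LOAD_FAST_LOAD_FAST b,u → push 38,-28. Stack: [-18, 38, -28]
BINARY_OP * → 38 * -28 = -1064. Stack: [-18, -1064]
BINARY_OP + → -18 + -1064 = -1082. Stack: [-1082]
STORE_FAST z → z=-1082. Stack: []
LOAD_FAST z → push -1082. Stack: [-1082]
LOAD_CONST → push 9. Stack: [-1082, 9]
BINARY_OP ^ → -1082 ^ 9 = -1073. Stack: [-1073]
STORE_FAST p → p=-1073. Stack: []
LOAD_CONST → push 6. Stack: [6]
LOAD_FAST s → push 76. Stack: [6, 76]
BINARY_OP * → 6 * 76 = 456. Stack: [456]
STORE_FAST r → r=456. Stack: []
LOAD_FAST u → push -28. Stack: [-28]
LOAD_CONST → push 2. Stack: [-28, 2]
BINARY_OP << → -28 << 2 = -112. Stack: [-112]
LOAD_FAST_LOAD_FAST w,r → push 10,456. Stack: [-112, 10, 456]
BINARY_OP + → 10 + 456 = 466. Stack: [-112, 466]
BINARY_OP - → -112 - 466 = -578. Stack: [-578]
STORE_FAST q → q=-578. Stack: []
LOAD_FAST q → push -578. Stack: [-578]
RETURN_VALUE → return -578.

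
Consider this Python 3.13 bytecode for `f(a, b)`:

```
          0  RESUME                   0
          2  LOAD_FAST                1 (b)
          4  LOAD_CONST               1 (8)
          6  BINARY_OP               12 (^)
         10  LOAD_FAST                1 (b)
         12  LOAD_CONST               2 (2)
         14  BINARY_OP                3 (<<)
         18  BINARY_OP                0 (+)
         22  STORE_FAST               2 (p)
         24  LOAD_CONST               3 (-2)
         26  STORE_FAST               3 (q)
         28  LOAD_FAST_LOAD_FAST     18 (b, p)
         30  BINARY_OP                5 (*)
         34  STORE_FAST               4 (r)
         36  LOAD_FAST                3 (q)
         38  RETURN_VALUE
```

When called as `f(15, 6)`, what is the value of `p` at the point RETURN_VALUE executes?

LOAD_FAST b → push 6. Stack: [6]
LOAD_CONST → push 8. Stack: [6, 8]
BINARY_OP ^ → 6 ^ 8 = 14. Stack: [14]
LOAD_FAST b → push 6. Stack: [14, 6]
LOAD_CONST → push 2. Stack: [14, 6, 2]
BINARY_OP << → 6 << 2 = 24. Stack: [14, 24]
BINARY_OP + → 14 + 24 = 38. Stack: [38]
STORE_FAST p → p=38. Stack: []
LOAD_CONST → push -2. Stack: [-2]
STORE_FAST q → q=-2. Stack: []
LOAD_FAST_LOAD_FAST b,p → push 6,38. Stack: [6, 38]
BINARY_OP * → 6 * 38 = 228. Stack: [228]
STORE_FAST r → r=228. Stack: []
LOAD_FAST q → push -2. Stack: [-2]
RETURN_VALUE → return -2.

38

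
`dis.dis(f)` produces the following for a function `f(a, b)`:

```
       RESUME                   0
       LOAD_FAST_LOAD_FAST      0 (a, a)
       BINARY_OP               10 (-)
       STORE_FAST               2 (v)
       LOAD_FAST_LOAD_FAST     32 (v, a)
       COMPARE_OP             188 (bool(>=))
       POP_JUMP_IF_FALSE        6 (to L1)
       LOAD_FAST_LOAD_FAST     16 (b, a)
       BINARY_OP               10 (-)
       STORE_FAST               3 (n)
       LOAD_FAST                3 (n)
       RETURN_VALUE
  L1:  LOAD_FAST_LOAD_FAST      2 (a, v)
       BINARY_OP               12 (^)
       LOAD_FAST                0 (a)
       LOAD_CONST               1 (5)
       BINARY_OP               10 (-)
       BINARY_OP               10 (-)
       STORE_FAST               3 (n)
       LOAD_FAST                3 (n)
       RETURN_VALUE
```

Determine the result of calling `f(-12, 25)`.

LOAD_FAST_LOAD_FAST a,a → push -12,-12. Stack: [-12, -12]
BINARY_OP - → -12 - -12 = 0. Stack: [0]
STORE_FAST v → v=0. Stack: []
LOAD_FAST_LOAD_FAST v,a → push 0,-12. Stack: [0, -12]
COMPARE_OP bool(>=) → 0 vs -12 = True. Stack: [True]
POP_JUMP_IF_FALSE → pop True; no jump. Stack: []
LOAD_FAST_LOAD_FAST b,a → push 25,-12. Stack: [25, -12]
BINARY_OP - → 25 - -12 = 37. Stack: [37]
STORE_FAST n → n=37. Stack: []
LOAD_FAST n → push 37. Stack: [37]
RETURN_VALUE → return 37.

37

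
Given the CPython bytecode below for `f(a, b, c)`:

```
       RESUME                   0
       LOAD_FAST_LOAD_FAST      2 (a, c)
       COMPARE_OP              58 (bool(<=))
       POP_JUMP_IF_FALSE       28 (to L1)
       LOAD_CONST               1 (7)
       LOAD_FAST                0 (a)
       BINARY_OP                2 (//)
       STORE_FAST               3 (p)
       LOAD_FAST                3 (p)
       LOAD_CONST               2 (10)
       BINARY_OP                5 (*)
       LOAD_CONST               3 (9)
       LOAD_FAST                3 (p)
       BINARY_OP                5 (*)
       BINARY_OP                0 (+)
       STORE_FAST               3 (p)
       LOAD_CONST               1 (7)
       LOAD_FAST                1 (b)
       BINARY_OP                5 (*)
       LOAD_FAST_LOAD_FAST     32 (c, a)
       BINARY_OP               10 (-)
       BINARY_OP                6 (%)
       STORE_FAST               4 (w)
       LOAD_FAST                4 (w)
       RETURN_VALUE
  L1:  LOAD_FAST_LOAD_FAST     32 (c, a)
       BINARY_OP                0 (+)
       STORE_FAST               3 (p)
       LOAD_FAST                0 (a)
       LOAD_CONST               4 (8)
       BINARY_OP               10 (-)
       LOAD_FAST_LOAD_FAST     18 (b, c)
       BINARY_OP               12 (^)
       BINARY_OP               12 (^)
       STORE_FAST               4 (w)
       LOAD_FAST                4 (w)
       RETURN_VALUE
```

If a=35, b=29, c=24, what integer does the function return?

LOAD_FAST_LOAD_FAST a,c → push 35,24. Stack: [35, 24]
COMPARE_OP bool(<=) → 35 vs 24 = False. Stack: [False]
POP_JUMP_IF_FALSE → pop False; jump. Stack: []
LOAD_FAST_LOAD_FAST c,a → push 24,35. Stack: [24, 35]
BINARY_OP + → 24 + 35 = 59. Stack: [59]
STORE_FAST p → p=59. Stack: []
LOAD_FAST a → push 35. Stack: [35]
LOAD_CONST → push 8. Stack: [35, 8]
BINARY_OP - → 35 - 8 = 27. Stack: [27]
LOAD_FAST_LOAD_FAST b,c → push 29,24. Stack: [27, 29, 24]
BINARY_OP ^ → 29 ^ 24 = 5. Stack: [27, 5]
BINARY_OP ^ → 27 ^ 5 = 30. Stack: [30]
STORE_FAST w → w=30. Stack: []
LOAD_FAST w → push 30. Stack: [30]
RETURN_VALUE → return 30.

30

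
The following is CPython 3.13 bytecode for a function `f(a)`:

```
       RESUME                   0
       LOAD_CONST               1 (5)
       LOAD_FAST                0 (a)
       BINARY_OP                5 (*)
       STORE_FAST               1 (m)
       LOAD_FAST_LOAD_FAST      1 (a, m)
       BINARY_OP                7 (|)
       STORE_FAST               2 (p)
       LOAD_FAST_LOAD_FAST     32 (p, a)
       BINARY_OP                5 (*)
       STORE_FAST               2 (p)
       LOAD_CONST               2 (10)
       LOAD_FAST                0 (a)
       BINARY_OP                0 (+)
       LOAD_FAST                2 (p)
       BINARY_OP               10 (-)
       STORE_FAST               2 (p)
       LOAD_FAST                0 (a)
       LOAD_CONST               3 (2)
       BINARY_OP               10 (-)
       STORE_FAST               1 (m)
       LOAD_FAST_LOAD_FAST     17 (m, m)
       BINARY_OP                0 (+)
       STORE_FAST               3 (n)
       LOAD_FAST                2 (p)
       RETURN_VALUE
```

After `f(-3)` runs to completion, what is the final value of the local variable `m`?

LOAD_CONST → push 5. Stack: [5]
LOAD_FAST a → push -3. Stack: [5, -3]
BINARY_OP * → 5 * -3 = -15. Stack: [-15]
STORE_FAST m → m=-15. Stack: []
LOAD_FAST_LOAD_FAST a,m → push -3,-15. Stack: [-3, -15]
BINARY_OP | → -3 | -15 = -3. Stack: [-3]
STORE_FAST p → p=-3. Stack: []
LOAD_FAST_LOAD_FAST p,a → push -3,-3. Stack: [-3, -3]
BINARY_OP * → -3 * -3 = 9. Stack: [9]
STORE_FAST p → p=9. Stack: []
LOAD_CONST → push 10. Stack: [10]
LOAD_FAST a → push -3. Stack: [10, -3]
BINARY_OP + → 10 + -3 = 7. Stack: [7]
LOAD_FAST p → push 9. Stack: [7, 9]
BINARY_OP - → 7 - 9 = -2. Stack: [-2]
STORE_FAST p → p=-2. Stack: []
LOAD_FAST a → push -3. Stack: [-3]
LOAD_CONST → push 2. Stack: [-3, 2]
BINARY_OP - → -3 - 2 = -5. Stack: [-5]
STORE_FAST m → m=-5. Stack: []
LOAD_FAST_LOAD_FAST m,m → push -5,-5. Stack: [-5, -5]
BINARY_OP + → -5 + -5 = -10. Stack: [-10]
STORE_FAST n → n=-10. Stack: []
LOAD_FAST p → push -2. Stack: [-2]
RETURN_VALUE → return -2.

-5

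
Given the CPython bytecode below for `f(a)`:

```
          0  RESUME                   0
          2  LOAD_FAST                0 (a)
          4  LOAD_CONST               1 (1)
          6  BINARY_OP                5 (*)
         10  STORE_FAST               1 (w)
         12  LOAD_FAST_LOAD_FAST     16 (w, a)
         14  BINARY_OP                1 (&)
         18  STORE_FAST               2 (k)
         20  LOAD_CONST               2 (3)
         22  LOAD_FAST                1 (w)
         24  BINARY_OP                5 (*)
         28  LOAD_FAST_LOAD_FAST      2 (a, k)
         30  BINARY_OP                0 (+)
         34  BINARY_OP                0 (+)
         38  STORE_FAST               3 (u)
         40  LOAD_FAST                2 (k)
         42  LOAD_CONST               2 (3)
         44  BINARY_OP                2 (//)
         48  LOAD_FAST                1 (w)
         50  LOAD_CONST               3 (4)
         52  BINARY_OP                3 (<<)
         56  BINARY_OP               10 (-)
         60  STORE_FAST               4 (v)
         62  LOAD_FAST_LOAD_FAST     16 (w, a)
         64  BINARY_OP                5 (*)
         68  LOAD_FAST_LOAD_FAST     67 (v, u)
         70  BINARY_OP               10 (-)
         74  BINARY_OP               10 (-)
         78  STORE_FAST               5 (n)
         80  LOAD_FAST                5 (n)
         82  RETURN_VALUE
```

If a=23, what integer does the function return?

LOAD_FAST a → push 23. Stack: [23]
LOAD_CONST → push 1. Stack: [23, 1]
BINARY_OP * → 23 * 1 = 23. Stack: [23]
STORE_FAST w → w=23. Stack: []
LOAD_FAST_LOAD_FAST w,a → push 23,23. Stack: [23, 23]
BINARY_OP & → 23 & 23 = 23. Stack: [23]
STORE_FAST k → k=23. Stack: []
LOAD_CONST → push 3. Stack: [3]
LOAD_FAST w → push 23. Stack: [3, 23]
BINARY_OP * → 3 * 23 = 69. Stack: [69]
LOAD_FAST_LOAD_FAST a,k → push 23,23. Stack: [69, 23, 23]
BINARY_OP + → 23 + 23 = 46. Stack: [69, 46]
BINARY_OP + → 69 + 46 = 115. Stack: [115]
STORE_FAST u → u=115. Stack: []
LOAD_FAST k → push 23. Stack: [23]
LOAD_CONST → push 3. Stack: [23, 3]
BINARY_OP // → 23 // 3 = 7. Stack: [7]
LOAD_FAST w → push 23. Stack: [7, 23]
LOAD_CONST → push 4. Stack: [7, 23, 4]
BINARY_OP << → 23 << 4 = 368. Stack: [7, 368]
BINARY_OP - → 7 - 368 = -361. Stack: [-361]
STORE_FAST v → v=-361. Stack: []
LOAD_FAST_LOAD_FAST w,a → push 23,23. Stack: [23, 23]
BINARY_OP * → 23 * 23 = 529. Stack: [529]
LOAD_FAST_LOAD_FAST v,u → push -361,115. Stack: [529, -361, 115]
BINARY_OP - → -361 - 115 = -476. Stack: [529, -476]
BINARY_OP - → 529 - -476 = 1005. Stack: [1005]
STORE_FAST n → n=1005. Stack: []
LOAD_FAST n → push 1005. Stack: [1005]
RETURN_VALUE → return 1005.

1005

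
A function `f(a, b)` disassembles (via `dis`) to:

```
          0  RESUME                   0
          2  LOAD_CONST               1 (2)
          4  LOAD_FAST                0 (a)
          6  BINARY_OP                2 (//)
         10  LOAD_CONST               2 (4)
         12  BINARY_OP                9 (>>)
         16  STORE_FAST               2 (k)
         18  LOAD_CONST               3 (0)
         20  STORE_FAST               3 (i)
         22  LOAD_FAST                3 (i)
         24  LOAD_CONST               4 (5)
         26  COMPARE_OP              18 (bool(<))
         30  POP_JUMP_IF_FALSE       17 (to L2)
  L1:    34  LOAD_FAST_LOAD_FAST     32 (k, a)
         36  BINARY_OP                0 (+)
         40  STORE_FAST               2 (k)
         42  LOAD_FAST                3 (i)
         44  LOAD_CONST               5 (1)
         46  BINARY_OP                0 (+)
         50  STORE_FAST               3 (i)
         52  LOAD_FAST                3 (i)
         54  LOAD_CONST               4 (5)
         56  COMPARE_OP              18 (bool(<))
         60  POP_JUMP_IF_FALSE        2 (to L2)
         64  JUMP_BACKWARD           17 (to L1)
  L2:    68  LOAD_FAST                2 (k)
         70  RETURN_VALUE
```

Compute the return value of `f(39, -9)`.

195

LOAD_CONST → push 2
LOAD_FAST a → push 39
BINARY_OP // → 2 // 39 = 0
LOAD_CONST → push 4
BINARY_OP >> → 0 >> 4 = 0
STORE_FAST k → k=0
LOAD_CONST → push 0
STORE_FAST i → i=0
LOAD_FAST i → push 0
LOAD_CONST → push 5
COMPARE_OP bool(<) → 0 vs 5 = True
POP_JUMP_IF_FALSE → pop True; no jump
LOAD_FAST_LOAD_FAST k,a → push 0,39
BINARY_OP + → 0 + 39 = 39
STORE_FAST k → k=39
LOAD_FAST i → push 0
LOAD_CONST → push 1
BINARY_OP + → 0 + 1 = 1
STORE_FAST i → i=1
LOAD_FAST i → push 1
LOAD_CONST → push 5
COMPARE_OP bool(<) → 1 vs 5 = True
POP_JUMP_IF_FALSE → pop True; no jump
LOAD_FAST_LOAD_FAST k,a → push 39,39
BINARY_OP + → 39 + 39 = 78
STORE_FAST k → k=78
LOAD_FAST i → push 1
LOAD_CONST → push 1
BINARY_OP + → 1 + 1 = 2
STORE_FAST i → i=2
LOAD_FAST i → push 2
LOAD_CONST → push 5
COMPARE_OP bool(<) → 2 vs 5 = True
POP_JUMP_IF_FALSE → pop True; no jump
LOAD_FAST_LOAD_FAST k,a → push 78,39
BINARY_OP + → 78 + 39 = 117
STORE_FAST k → k=117
LOAD_FAST i → push 2
LOAD_CONST → push 1
BINARY_OP + → 2 + 1 = 3
STORE_FAST i → i=3
LOAD_FAST i → push 3
LOAD_CONST → push 5
COMPARE_OP bool(<) → 3 vs 5 = True
POP_JUMP_IF_FALSE → pop True; no jump
LOAD_FAST_LOAD_FAST k,a → push 117,39
BINARY_OP + → 117 + 39 = 156
STORE_FAST k → k=156
LOAD_FAST i → push 3
LOAD_CONST → push 1
BINARY_OP + → 3 + 1 = 4
STORE_FAST i → i=4
LOAD_FAST i → push 4
LOAD_CONST → push 5
COMPARE_OP bool(<) → 4 vs 5 = True
POP_JUMP_IF_FALSE → pop True; no jump
LOAD_FAST_LOAD_FAST k,a → push 156,39
BINARY_OP + → 156 + 39 = 195
STORE_FAST k → k=195
LOAD_FAST i → push 4
LOAD_CONST → push 1
BINARY_OP + → 4 + 1 = 5
STORE_FAST i → i=5
LOAD_FAST i → push 5
LOAD_CONST → push 5
COMPARE_OP bool(<) → 5 vs 5 = False
POP_JUMP_IF_FALSE → pop False; jump
LOAD_FAST k → push 195
RETURN_VALUE → return 195.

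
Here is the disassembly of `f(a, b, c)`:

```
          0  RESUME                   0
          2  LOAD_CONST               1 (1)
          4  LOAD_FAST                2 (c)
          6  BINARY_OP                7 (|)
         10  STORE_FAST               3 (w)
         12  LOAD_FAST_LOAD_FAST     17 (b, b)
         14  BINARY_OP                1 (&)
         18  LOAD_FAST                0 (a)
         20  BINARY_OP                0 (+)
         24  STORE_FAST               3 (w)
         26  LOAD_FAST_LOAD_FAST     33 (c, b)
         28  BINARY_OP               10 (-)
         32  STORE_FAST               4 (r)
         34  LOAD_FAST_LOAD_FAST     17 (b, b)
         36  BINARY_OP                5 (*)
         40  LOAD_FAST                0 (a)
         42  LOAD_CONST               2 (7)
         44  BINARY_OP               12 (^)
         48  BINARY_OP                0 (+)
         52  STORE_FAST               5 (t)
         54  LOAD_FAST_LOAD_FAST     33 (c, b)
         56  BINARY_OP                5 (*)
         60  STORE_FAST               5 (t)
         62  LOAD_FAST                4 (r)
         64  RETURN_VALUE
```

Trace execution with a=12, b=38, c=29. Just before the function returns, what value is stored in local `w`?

LOAD_CONST → push 1. Stack: [1]
LOAD_FAST c → push 29. Stack: [1, 29]
BINARY_OP | → 1 | 29 = 29. Stack: [29]
STORE_FAST w → w=29. Stack: []
LOAD_FAST_LOAD_FAST b,b → push 38,38. Stack: [38, 38]
BINARY_OP & → 38 & 38 = 38. Stack: [38]
LOAD_FAST a → push 12. Stack: [38, 12]
BINARY_OP + → 38 + 12 = 50. Stack: [50]
STORE_FAST w → w=50. Stack: []
LOAD_FAST_LOAD_FAST c,b → push 29,38. Stack: [29, 38]
BINARY_OP - → 29 - 38 = -9. Stack: [-9]
STORE_FAST r → r=-9. Stack: []
LOAD_FAST_LOAD_FAST b,b → push 38,38. Stack: [38, 38]
BINARY_OP * → 38 * 38 = 1444. Stack: [1444]
LOAD_FAST a → push 12. Stack: [1444, 12]
LOAD_CONST → push 7. Stack: [1444, 12, 7]
BINARY_OP ^ → 12 ^ 7 = 11. Stack: [1444, 11]
BINARY_OP + → 1444 + 11 = 1455. Stack: [1455]
STORE_FAST t → t=1455. Stack: []
LOAD_FAST_LOAD_FAST c,b → push 29,38. Stack: [29, 38]
BINARY_OP * → 29 * 38 = 1102. Stack: [1102]
STORE_FAST t → t=1102. Stack: []
LOAD_FAST r → push -9. Stack: [-9]
RETURN_VALUE → return -9.

50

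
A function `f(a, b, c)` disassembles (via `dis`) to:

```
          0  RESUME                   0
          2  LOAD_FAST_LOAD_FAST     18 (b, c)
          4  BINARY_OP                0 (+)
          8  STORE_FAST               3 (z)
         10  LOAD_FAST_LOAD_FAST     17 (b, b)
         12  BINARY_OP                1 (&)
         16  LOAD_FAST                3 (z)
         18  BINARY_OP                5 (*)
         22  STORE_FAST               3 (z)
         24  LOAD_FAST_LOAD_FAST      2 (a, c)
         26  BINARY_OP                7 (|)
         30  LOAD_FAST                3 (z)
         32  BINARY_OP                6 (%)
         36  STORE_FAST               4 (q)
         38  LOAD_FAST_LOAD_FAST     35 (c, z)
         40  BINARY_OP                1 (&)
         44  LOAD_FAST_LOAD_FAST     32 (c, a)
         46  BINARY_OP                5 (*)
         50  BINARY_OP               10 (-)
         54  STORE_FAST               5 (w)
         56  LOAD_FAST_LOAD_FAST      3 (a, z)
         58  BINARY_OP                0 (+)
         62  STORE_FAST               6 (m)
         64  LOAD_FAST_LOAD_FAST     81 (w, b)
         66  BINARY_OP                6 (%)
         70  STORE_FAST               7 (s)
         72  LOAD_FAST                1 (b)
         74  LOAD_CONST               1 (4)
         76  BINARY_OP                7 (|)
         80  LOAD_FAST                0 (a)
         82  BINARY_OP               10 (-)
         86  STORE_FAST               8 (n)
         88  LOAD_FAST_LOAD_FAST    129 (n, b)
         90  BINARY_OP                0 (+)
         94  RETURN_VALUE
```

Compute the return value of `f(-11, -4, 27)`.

3

LOAD_FAST_LOAD_FAST b,c → push -4,27. Stack: [-4, 27]
BINARY_OP + → -4 + 27 = 23. Stack: [23]
STORE_FAST z → z=23. Stack: []
LOAD_FAST_LOAD_FAST b,b → push -4,-4. Stack: [-4, -4]
BINARY_OP & → -4 & -4 = -4. Stack: [-4]
LOAD_FAST z → push 23. Stack: [-4, 23]
BINARY_OP * → -4 * 23 = -92. Stack: [-92]
STORE_FAST z → z=-92. Stack: []
LOAD_FAST_LOAD_FAST a,c → push -11,27. Stack: [-11, 27]
BINARY_OP | → -11 | 27 = -1. Stack: [-1]
LOAD_FAST z → push -92. Stack: [-1, -92]
BINARY_OP % → -1 % -92 = -1. Stack: [-1]
STORE_FAST q → q=-1. Stack: []
LOAD_FAST_LOAD_FAST c,z → push 27,-92. Stack: [27, -92]
BINARY_OP & → 27 & -92 = 0. Stack: [0]
LOAD_FAST_LOAD_FAST c,a → push 27,-11. Stack: [0, 27, -11]
BINARY_OP * → 27 * -11 = -297. Stack: [0, -297]
BINARY_OP - → 0 - -297 = 297. Stack: [297]
STORE_FAST w → w=297. Stack: []
LOAD_FAST_LOAD_FAST a,z → push -11,-92. Stack: [-11, -92]
BINARY_OP + → -11 + -92 = -103. Stack: [-103]
STORE_FAST m → m=-103. Stack: []
LOAD_FAST_LOAD_FAST w,b → push 297,-4. Stack: [297, -4]
BINARY_OP % → 297 % -4 = -3. Stack: [-3]
STORE_FAST s → s=-3. Stack: []
LOAD_FAST b → push -4. Stack: [-4]
LOAD_CONST → push 4. Stack: [-4, 4]
BINARY_OP | → -4 | 4 = -4. Stack: [-4]
LOAD_FAST a → push -11. Stack: [-4, -11]
BINARY_OP - → -4 - -11 = 7. Stack: [7]
STORE_FAST n → n=7. Stack: []
LOAD_FAST_LOAD_FAST n,b → push 7,-4. Stack: [7, -4]
BINARY_OP + → 7 + -4 = 3. Stack: [3]
RETURN_VALUE → return 3.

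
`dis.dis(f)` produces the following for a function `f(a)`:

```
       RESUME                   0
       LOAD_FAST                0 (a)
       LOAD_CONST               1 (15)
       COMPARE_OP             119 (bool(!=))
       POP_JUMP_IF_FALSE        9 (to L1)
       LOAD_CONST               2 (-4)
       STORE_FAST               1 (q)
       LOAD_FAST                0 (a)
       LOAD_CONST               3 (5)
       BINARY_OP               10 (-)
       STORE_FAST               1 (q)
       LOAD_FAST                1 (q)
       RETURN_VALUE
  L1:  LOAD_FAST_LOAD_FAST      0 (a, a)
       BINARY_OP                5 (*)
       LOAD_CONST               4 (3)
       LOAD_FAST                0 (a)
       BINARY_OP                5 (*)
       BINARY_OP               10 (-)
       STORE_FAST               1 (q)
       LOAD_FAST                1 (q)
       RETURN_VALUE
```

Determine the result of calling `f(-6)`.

-11

LOAD_FAST a → push -6. Stack: [-6]
LOAD_CONST → push 15. Stack: [-6, 15]
COMPARE_OP bool(!=) → -6 vs 15 = True. Stack: [True]
POP_JUMP_IF_FALSE → pop True; no jump. Stack: []
LOAD_CONST → push -4. Stack: [-4]
STORE_FAST q → q=-4. Stack: []
LOAD_FAST a → push -6. Stack: [-6]
LOAD_CONST → push 5. Stack: [-6, 5]
BINARY_OP - → -6 - 5 = -11. Stack: [-11]
STORE_FAST q → q=-11. Stack: []
LOAD_FAST q → push -11. Stack: [-11]
RETURN_VALUE → return -11.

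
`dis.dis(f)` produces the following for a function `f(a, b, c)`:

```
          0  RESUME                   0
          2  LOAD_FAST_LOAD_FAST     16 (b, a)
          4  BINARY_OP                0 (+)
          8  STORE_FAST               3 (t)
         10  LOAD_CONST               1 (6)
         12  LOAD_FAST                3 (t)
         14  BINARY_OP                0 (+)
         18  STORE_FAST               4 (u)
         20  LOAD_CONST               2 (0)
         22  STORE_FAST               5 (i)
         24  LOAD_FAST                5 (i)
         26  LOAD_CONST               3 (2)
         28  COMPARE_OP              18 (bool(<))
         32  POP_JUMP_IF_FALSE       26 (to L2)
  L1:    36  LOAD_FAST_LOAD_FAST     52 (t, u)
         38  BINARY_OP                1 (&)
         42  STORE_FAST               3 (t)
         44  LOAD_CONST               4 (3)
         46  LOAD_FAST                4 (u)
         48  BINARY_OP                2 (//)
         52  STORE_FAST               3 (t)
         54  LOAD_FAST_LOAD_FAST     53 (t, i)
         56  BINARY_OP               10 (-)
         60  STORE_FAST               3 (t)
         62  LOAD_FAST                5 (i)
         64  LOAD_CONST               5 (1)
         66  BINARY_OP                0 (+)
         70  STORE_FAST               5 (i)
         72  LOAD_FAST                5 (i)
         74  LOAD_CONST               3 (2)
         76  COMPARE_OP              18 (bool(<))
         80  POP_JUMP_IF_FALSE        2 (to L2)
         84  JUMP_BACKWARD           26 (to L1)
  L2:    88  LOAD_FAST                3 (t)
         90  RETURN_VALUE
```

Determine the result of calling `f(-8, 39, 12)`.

-1

LOAD_FAST_LOAD_FAST b,a → push 39,-8. Stack: [39, -8]
BINARY_OP + → 39 + -8 = 31. Stack: [31]
STORE_FAST t → t=31. Stack: []
LOAD_CONST → push 6. Stack: [6]
LOAD_FAST t → push 31. Stack: [6, 31]
BINARY_OP + → 6 + 31 = 37. Stack: [37]
STORE_FAST u → u=37. Stack: []
LOAD_CONST → push 0. Stack: [0]
STORE_FAST i → i=0. Stack: []
LOAD_FAST i → push 0. Stack: [0]
LOAD_CONST → push 2. Stack: [0, 2]
COMPARE_OP bool(<) → 0 vs 2 = True. Stack: [True]
POP_JUMP_IF_FALSE → pop True; no jump. Stack: []
LOAD_FAST_LOAD_FAST t,u → push 31,37. Stack: [31, 37]
BINARY_OP & → 31 & 37 = 5. Stack: [5]
STORE_FAST t → t=5. Stack: []
LOAD_CONST → push 3. Stack: [3]
LOAD_FAST u → push 37. Stack: [3, 37]
BINARY_OP // → 3 // 37 = 0. Stack: [0]
STORE_FAST t → t=0. Stack: []
LOAD_FAST_LOAD_FAST t,i → push 0,0. Stack: [0, 0]
BINARY_OP - → 0 - 0 = 0. Stack: [0]
STORE_FAST t → t=0. Stack: []
LOAD_FAST i → push 0. Stack: [0]
LOAD_CONST → push 1. Stack: [0, 1]
BINARY_OP + → 0 + 1 = 1. Stack: [1]
STORE_FAST i → i=1. Stack: []
LOAD_FAST i → push 1. Stack: [1]
LOAD_CONST → push 2. Stack: [1, 2]
COMPARE_OP bool(<) → 1 vs 2 = True. Stack: [True]
POP_JUMP_IF_FALSE → pop True; no jump. Stack: []
LOAD_FAST_LOAD_FAST t,u → push 0,37. Stack: [0, 37]
BINARY_OP & → 0 & 37 = 0. Stack: [0]
STORE_FAST t → t=0. Stack: []
LOAD_CONST → push 3. Stack: [3]
LOAD_FAST u → push 37. Stack: [3, 37]
BINARY_OP // → 3 // 37 = 0. Stack: [0]
STORE_FAST t → t=0. Stack: []
LOAD_FAST_LOAD_FAST t,i → push 0,1. Stack: [0, 1]
BINARY_OP - → 0 - 1 = -1. Stack: [-1]
STORE_FAST t → t=-1. Stack: []
LOAD_FAST i → push 1. Stack: [1]
LOAD_CONST → push 1. Stack: [1, 1]
BINARY_OP + → 1 + 1 = 2. Stack: [2]
STORE_FAST i → i=2. Stack: []
LOAD_FAST i → push 2. Stack: [2]
LOAD_CONST → push 2. Stack: [2, 2]
COMPARE_OP bool(<) → 2 vs 2 = False. Stack: [False]
POP_JUMP_IF_FALSE → pop False; jump. Stack: []
LOAD_FAST t → push -1. Stack: [-1]
RETURN_VALUE → return -1.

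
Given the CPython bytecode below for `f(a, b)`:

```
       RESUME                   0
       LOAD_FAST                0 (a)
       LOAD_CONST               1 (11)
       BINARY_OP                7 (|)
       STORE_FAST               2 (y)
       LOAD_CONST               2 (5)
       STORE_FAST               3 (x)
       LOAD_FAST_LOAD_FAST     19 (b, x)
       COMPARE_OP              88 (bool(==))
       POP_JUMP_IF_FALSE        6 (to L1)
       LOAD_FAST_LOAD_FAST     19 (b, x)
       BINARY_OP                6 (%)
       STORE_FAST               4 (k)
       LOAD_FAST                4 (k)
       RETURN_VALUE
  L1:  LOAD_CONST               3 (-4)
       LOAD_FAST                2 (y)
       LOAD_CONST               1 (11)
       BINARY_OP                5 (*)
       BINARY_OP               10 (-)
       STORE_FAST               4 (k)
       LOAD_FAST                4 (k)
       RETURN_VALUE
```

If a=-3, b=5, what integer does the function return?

0

LOAD_FAST a → push -3. Stack: [-3]
LOAD_CONST → push 11. Stack: [-3, 11]
BINARY_OP | → -3 | 11 = -1. Stack: [-1]
STORE_FAST y → y=-1. Stack: []
LOAD_CONST → push 5. Stack: [5]
STORE_FAST x → x=5. Stack: []
LOAD_FAST_LOAD_FAST b,x → push 5,5. Stack: [5, 5]
COMPARE_OP bool(==) → 5 vs 5 = True. Stack: [True]
POP_JUMP_IF_FALSE → pop True; no jump. Stack: []
LOAD_FAST_LOAD_FAST b,x → push 5,5. Stack: [5, 5]
BINARY_OP % → 5 % 5 = 0. Stack: [0]
STORE_FAST k → k=0. Stack: []
LOAD_FAST k → push 0. Stack: [0]
RETURN_VALUE → return 0.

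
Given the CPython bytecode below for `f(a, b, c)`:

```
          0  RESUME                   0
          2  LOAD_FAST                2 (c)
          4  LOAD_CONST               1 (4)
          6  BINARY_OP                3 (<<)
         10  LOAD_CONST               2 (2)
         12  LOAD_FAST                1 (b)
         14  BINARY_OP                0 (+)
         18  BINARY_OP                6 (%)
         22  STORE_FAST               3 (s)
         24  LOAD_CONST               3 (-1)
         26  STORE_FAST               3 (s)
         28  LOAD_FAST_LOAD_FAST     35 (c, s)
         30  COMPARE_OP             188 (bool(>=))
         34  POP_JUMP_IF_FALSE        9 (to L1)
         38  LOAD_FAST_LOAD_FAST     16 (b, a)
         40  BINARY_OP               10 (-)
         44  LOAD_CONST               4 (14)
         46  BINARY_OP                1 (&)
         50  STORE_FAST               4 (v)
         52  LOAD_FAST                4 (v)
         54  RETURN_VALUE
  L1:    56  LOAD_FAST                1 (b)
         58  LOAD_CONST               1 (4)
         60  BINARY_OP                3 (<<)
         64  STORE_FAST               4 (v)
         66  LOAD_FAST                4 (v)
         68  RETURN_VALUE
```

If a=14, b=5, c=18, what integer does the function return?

6

LOAD_FAST c → push 18. Stack: [18]
LOAD_CONST → push 4. Stack: [18, 4]
BINARY_OP << → 18 << 4 = 288. Stack: [288]
LOAD_CONST → push 2. Stack: [288, 2]
LOAD_FAST b → push 5. Stack: [288, 2, 5]
BINARY_OP + → 2 + 5 = 7. Stack: [288, 7]
BINARY_OP % → 288 % 7 = 1. Stack: [1]
STORE_FAST s → s=1. Stack: []
LOAD_CONST → push -1. Stack: [-1]
STORE_FAST s → s=-1. Stack: []
LOAD_FAST_LOAD_FAST c,s → push 18,-1. Stack: [18, -1]
COMPARE_OP bool(>=) → 18 vs -1 = True. Stack: [True]
POP_JUMP_IF_FALSE → pop True; no jump. Stack: []
LOAD_FAST_LOAD_FAST b,a → push 5,14. Stack: [5, 14]
BINARY_OP - → 5 - 14 = -9. Stack: [-9]
LOAD_CONST → push 14. Stack: [-9, 14]
BINARY_OP & → -9 & 14 = 6. Stack: [6]
STORE_FAST v → v=6. Stack: []
LOAD_FAST v → push 6. Stack: [6]
RETURN_VALUE → return 6.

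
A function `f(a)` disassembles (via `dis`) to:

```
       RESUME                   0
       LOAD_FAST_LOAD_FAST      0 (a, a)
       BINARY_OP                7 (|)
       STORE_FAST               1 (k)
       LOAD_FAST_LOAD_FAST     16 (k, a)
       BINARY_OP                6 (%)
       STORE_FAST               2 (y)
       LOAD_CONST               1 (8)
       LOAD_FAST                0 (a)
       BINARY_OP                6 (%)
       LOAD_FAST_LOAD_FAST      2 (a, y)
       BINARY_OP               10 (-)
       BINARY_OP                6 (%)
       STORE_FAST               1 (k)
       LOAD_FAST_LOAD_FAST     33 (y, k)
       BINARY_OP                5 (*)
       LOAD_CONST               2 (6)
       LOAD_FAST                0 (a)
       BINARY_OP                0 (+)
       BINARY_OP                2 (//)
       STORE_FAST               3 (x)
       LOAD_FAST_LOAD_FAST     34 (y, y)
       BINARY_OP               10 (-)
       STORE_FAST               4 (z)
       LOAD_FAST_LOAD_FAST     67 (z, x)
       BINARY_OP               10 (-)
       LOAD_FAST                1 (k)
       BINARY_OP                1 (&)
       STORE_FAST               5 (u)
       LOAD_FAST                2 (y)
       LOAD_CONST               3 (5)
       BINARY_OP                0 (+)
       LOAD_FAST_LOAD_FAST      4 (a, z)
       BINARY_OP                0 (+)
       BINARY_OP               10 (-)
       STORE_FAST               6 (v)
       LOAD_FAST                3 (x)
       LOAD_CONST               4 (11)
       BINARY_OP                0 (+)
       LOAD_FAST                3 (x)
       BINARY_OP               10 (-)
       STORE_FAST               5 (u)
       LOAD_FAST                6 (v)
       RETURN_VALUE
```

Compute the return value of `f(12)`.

LOAD_FAST_LOAD_FAST a,a → push 12,12. Stack: [12, 12]
BINARY_OP | → 12 | 12 = 12. Stack: [12]
STORE_FAST k → k=12. Stack: []
LOAD_FAST_LOAD_FAST k,a → push 12,12. Stack: [12, 12]
BINARY_OP % → 12 % 12 = 0. Stack: [0]
STORE_FAST y → y=0. Stack: []
LOAD_CONST → push 8. Stack: [8]
LOAD_FAST a → push 12. Stack: [8, 12]
BINARY_OP % → 8 % 12 = 8. Stack: [8]
LOAD_FAST_LOAD_FAST a,y → push 12,0. Stack: [8, 12, 0]
BINARY_OP - → 12 - 0 = 12. Stack: [8, 12]
BINARY_OP % → 8 % 12 = 8. Stack: [8]
STORE_FAST k → k=8. Stack: []
LOAD_FAST_LOAD_FAST y,k → push 0,8. Stack: [0, 8]
BINARY_OP * → 0 * 8 = 0. Stack: [0]
LOAD_CONST → push 6. Stack: [0, 6]
LOAD_FAST a → push 12. Stack: [0, 6, 12]
BINARY_OP + → 6 + 12 = 18. Stack: [0, 18]
BINARY_OP // → 0 // 18 = 0. Stack: [0]
STORE_FAST x → x=0. Stack: []
LOAD_FAST_LOAD_FAST y,y → push 0,0. Stack: [0, 0]
BINARY_OP - → 0 - 0 = 0. Stack: [0]
STORE_FAST z → z=0. Stack: []
LOAD_FAST_LOAD_FAST z,x → push 0,0. Stack: [0, 0]
BINARY_OP - → 0 - 0 = 0. Stack: [0]
LOAD_FAST k → push 8. Stack: [0, 8]
BINARY_OP & → 0 & 8 = 0. Stack: [0]
STORE_FAST u → u=0. Stack: []
LOAD_FAST y → push 0. Stack: [0]
LOAD_CONST → push 5. Stack: [0, 5]
BINARY_OP + → 0 + 5 = 5. Stack: [5]
LOAD_FAST_LOAD_FAST a,z → push 12,0. Stack: [5, 12, 0]
BINARY_OP + → 12 + 0 = 12. Stack: [5, 12]
BINARY_OP - → 5 - 12 = -7. Stack: [-7]
STORE_FAST v → v=-7. Stack: []
LOAD_FAST x → push 0. Stack: [0]
LOAD_CONST → push 11. Stack: [0, 11]
BINARY_OP + → 0 + 11 = 11. Stack: [11]
LOAD_FAST x → push 0. Stack: [11, 0]
BINARY_OP - → 11 - 0 = 11. Stack: [11]
STORE_FAST u → u=11. Stack: []
LOAD_FAST v → push -7. Stack: [-7]
RETURN_VALUE → return -7.

-7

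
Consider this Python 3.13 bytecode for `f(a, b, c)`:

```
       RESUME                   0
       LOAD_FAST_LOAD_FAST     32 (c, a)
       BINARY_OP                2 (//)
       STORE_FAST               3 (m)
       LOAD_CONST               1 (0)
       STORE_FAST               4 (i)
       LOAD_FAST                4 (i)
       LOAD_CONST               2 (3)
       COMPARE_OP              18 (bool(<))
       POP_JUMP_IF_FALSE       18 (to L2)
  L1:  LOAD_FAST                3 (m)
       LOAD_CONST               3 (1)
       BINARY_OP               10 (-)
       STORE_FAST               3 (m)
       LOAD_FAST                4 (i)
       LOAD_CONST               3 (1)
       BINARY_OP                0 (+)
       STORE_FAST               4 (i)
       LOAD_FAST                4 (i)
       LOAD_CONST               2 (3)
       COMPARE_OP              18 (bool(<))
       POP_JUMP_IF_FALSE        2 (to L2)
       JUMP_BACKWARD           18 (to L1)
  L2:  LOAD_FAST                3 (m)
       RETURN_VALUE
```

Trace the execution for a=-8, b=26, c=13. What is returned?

LOAD_FAST_LOAD_FAST c,a → push 13,-8. Stack: [13, -8]
BINARY_OP // → 13 // -8 = -2. Stack: [-2]
STORE_FAST m → m=-2. Stack: []
LOAD_CONST → push 0. Stack: [0]
STORE_FAST i → i=0. Stack: []
LOAD_FAST i → push 0. Stack: [0]
LOAD_CONST → push 3. Stack: [0, 3]
COMPARE_OP bool(<) → 0 vs 3 = True. Stack: [True]
POP_JUMP_IF_FALSE → pop True; no jump. Stack: []
LOAD_FAST m → push -2. Stack: [-2]
LOAD_CONST → push 1. Stack: [-2, 1]
BINARY_OP - → -2 - 1 = -3. Stack: [-3]
STORE_FAST m → m=-3. Stack: []
LOAD_FAST i → push 0. Stack: [0]
LOAD_CONST → push 1. Stack: [0, 1]
BINARY_OP + → 0 + 1 = 1. Stack: [1]
STORE_FAST i → i=1. Stack: []
LOAD_FAST i → push 1. Stack: [1]
LOAD_CONST → push 3. Stack: [1, 3]
COMPARE_OP bool(<) → 1 vs 3 = True. Stack: [True]
POP_JUMP_IF_FALSE → pop True; no jump. Stack: []
LOAD_FAST m → push -3. Stack: [-3]
LOAD_CONST → push 1. Stack: [-3, 1]
BINARY_OP - → -3 - 1 = -4. Stack: [-4]
STORE_FAST m → m=-4. Stack: []
LOAD_FAST i → push 1. Stack: [1]
LOAD_CONST → push 1. Stack: [1, 1]
BINARY_OP + → 1 + 1 = 2. Stack: [2]
STORE_FAST i → i=2. Stack: []
LOAD_FAST i → push 2. Stack: [2]
LOAD_CONST → push 3. Stack: [2, 3]
COMPARE_OP bool(<) → 2 vs 3 = True. Stack: [True]
POP_JUMP_IF_FALSE → pop True; no jump. Stack: []
LOAD_FAST m → push -4. Stack: [-4]
LOAD_CONST → push 1. Stack: [-4, 1]
BINARY_OP - → -4 - 1 = -5. Stack: [-5]
STORE_FAST m → m=-5. Stack: []
LOAD_FAST i → push 2. Stack: [2]
LOAD_CONST → push 1. Stack: [2, 1]
BINARY_OP + → 2 + 1 = 3. Stack: [3]
STORE_FAST i → i=3. Stack: []
LOAD_FAST i → push 3. Stack: [3]
LOAD_CONST → push 3. Stack: [3, 3]
COMPARE_OP bool(<) → 3 vs 3 = False. Stack: [False]
POP_JUMP_IF_FALSE → pop False; jump. Stack: []
LOAD_FAST m → push -5. Stack: [-5]
RETURN_VALUE → return -5.

-5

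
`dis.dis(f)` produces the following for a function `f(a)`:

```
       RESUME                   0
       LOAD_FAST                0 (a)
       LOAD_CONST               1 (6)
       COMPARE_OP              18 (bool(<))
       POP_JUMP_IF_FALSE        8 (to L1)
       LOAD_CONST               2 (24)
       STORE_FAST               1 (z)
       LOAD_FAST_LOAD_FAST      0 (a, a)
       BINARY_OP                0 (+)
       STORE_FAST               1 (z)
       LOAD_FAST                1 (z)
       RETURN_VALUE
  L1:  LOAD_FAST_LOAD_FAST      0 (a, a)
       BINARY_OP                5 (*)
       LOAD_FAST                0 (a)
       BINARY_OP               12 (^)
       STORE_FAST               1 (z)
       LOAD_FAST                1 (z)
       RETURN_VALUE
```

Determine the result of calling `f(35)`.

LOAD_FAST a → push 35. Stack: [35]
LOAD_CONST → push 6. Stack: [35, 6]
COMPARE_OP bool(<) → 35 vs 6 = False. Stack: [False]
POP_JUMP_IF_FALSE → pop False; jump. Stack: []
LOAD_FAST_LOAD_FAST a,a → push 35,35. Stack: [35, 35]
BINARY_OP * → 35 * 35 = 1225. Stack: [1225]
LOAD_FAST a → push 35. Stack: [1225, 35]
BINARY_OP ^ → 1225 ^ 35 = 1258. Stack: [1258]
STORE_FAST z → z=1258. Stack: []
LOAD_FAST z → push 1258. Stack: [1258]
RETURN_VALUE → return 1258.

1258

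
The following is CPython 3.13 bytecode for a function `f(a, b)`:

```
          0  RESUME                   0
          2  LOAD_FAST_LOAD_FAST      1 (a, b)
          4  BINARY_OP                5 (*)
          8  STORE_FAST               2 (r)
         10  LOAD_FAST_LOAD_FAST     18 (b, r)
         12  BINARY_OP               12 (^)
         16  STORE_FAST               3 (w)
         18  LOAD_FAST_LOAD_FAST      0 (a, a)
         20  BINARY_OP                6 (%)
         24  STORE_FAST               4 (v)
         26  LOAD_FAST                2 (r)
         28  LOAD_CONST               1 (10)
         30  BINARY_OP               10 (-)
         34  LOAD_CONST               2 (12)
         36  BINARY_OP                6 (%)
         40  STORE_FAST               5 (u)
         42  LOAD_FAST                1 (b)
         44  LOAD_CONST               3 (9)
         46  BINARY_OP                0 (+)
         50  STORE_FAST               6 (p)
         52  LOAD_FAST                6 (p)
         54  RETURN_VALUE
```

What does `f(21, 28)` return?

37

LOAD_FAST_LOAD_FAST a,b → push 21,28. Stack: [21, 28]
BINARY_OP * → 21 * 28 = 588. Stack: [588]
STORE_FAST r → r=588. Stack: []
LOAD_FAST_LOAD_FAST b,r → push 28,588. Stack: [28, 588]
BINARY_OP ^ → 28 ^ 588 = 592. Stack: [592]
STORE_FAST w → w=592. Stack: []
LOAD_FAST_LOAD_FAST a,a → push 21,21. Stack: [21, 21]
BINARY_OP % → 21 % 21 = 0. Stack: [0]
STORE_FAST v → v=0. Stack: []
LOAD_FAST r → push 588. Stack: [588]
LOAD_CONST → push 10. Stack: [588, 10]
BINARY_OP - → 588 - 10 = 578. Stack: [578]
LOAD_CONST → push 12. Stack: [578, 12]
BINARY_OP % → 578 % 12 = 2. Stack: [2]
STORE_FAST u → u=2. Stack: []
LOAD_FAST b → push 28. Stack: [28]
LOAD_CONST → push 9. Stack: [28, 9]
BINARY_OP + → 28 + 9 = 37. Stack: [37]
STORE_FAST p → p=37. Stack: []
LOAD_FAST p → push 37. Stack: [37]
RETURN_VALUE → return 37.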